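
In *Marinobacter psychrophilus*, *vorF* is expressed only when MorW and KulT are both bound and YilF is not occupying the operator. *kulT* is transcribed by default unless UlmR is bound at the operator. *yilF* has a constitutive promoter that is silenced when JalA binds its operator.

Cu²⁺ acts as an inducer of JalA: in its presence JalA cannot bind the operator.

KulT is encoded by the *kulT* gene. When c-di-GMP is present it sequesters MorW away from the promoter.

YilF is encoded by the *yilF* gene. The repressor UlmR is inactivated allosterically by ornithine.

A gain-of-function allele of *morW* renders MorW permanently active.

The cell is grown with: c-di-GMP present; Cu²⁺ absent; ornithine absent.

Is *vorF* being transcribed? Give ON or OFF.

MorW is constitutively active in this strain.
Ornithine is absent, so UlmR is active.
With repressor UlmR bound, *kulT* is not transcribed.
So KulT is not produced.
Cu²⁺ is absent, so JalA is active.
With repressor JalA bound, *yilF* is not transcribed.
So YilF is not produced.
Required activator KulT is absent, so *vorF* is not transcribed.

OFF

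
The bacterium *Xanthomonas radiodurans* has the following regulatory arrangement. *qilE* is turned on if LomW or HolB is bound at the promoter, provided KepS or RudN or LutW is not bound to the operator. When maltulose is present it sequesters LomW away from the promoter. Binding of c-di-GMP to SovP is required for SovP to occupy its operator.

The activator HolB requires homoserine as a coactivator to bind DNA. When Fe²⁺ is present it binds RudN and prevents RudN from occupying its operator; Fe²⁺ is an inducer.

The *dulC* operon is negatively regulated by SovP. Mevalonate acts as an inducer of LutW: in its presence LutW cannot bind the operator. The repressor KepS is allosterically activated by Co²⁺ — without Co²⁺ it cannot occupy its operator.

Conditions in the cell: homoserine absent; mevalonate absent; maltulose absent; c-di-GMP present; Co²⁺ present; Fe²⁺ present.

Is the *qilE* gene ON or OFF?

OFF

Co²⁺ is present, so KepS is active.
Fe²⁺ is present, so RudN is inactive.
Maltulose is absent, so LomW is active.
Homoserine is absent, so HolB is inactive.
Mevalonate is absent, so LutW is active.
With repressor KepS bound, *qilE* is not transcribed.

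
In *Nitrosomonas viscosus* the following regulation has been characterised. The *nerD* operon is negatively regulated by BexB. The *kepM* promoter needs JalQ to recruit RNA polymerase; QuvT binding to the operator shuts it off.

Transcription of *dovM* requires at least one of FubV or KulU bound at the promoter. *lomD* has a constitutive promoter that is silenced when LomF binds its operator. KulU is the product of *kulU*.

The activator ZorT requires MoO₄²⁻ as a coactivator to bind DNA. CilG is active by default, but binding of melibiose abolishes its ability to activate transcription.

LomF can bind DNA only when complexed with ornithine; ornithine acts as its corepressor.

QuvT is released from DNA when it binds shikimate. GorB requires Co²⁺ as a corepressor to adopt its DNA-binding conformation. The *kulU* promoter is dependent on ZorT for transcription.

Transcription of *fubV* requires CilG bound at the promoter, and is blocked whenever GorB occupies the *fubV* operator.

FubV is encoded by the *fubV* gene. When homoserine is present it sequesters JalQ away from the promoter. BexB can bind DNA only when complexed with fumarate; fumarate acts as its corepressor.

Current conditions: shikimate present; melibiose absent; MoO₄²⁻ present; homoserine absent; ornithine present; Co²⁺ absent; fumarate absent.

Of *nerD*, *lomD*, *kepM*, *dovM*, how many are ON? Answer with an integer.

Fumarate is absent, so BexB is inactive.
With no repressor bound, *nerD* is transcribed.
→ *nerD* is ON.
Ornithine is present, so LomF is active.
With repressor LomF bound, *lomD* is not transcribed.
→ *lomD* is OFF.
Homoserine is absent, so JalQ is active.
Shikimate is present, so QuvT is inactive.
No repressor is bound and JalQ is active, so *kepM* is transcribed.
→ *kepM* is ON.
Melibiose is absent, so CilG is active.
Co²⁺ is absent, so GorB is inactive.
No repressor is bound and CilG is active, so *fubV* is transcribed.
So FubV is produced and active.
MoO₄²⁻ is present, so ZorT is active.
No repressor is bound and ZorT is active, so *kulU* is transcribed.
So KulU is produced and active.
Activator FubV is present, so *dovM* is transcribed.
→ *dovM* is ON.
3 of the 4 genes are transcribed.

3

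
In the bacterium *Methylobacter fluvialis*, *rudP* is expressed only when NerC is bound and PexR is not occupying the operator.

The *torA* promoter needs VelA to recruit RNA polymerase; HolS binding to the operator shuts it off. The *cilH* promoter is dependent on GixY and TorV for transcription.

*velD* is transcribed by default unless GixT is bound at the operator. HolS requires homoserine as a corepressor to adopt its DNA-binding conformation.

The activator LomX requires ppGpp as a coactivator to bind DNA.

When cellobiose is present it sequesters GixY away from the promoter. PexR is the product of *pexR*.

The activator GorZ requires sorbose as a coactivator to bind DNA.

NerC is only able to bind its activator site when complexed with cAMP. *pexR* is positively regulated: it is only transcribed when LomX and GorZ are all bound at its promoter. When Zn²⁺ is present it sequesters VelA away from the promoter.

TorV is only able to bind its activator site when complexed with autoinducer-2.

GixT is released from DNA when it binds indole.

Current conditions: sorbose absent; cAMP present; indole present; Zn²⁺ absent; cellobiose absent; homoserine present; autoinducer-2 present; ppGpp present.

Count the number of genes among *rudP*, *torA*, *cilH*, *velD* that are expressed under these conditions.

cAMP is present, so NerC is active.
ppGpp is present, so LomX is active.
Sorbose is absent, so GorZ is inactive.
Required activator GorZ is absent, so *pexR* is not transcribed.
So PexR is not produced.
No repressor is bound and NerC is active, so *rudP* is transcribed.
→ *rudP* is ON.
Homoserine is present, so HolS is active.
Zn²⁺ is absent, so VelA is active.
With repressor HolS bound, *torA* is not transcribed.
→ *torA* is OFF.
Cellobiose is absent, so GixY is active.
Autoinducer-2 is present, so TorV is active.
No repressor is bound and GixY and TorV are active, so *cilH* is transcribed.
→ *cilH* is ON.
Indole is present, so GixT is inactive.
With no repressor bound, *velD* is transcribed.
→ *velD* is ON.
3 of the 4 genes are transcribed.

3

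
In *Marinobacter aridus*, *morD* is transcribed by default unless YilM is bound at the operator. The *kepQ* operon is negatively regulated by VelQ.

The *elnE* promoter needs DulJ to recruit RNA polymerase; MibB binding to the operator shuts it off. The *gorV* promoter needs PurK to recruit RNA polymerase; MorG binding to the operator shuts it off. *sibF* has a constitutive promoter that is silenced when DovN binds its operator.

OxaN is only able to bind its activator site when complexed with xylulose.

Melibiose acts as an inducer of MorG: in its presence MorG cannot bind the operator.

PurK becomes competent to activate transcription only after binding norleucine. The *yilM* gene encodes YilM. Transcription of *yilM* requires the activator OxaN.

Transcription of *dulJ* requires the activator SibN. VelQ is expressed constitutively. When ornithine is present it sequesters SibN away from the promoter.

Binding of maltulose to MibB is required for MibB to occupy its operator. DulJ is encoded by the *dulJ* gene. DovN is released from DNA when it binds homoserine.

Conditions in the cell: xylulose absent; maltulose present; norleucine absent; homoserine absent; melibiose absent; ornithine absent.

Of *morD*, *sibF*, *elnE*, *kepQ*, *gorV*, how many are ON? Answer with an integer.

1

Xylulose is absent, so OxaN is inactive.
Required activator OxaN is absent, so *yilM* is not transcribed.
So YilM is not produced.
With no repressor bound, *morD* is transcribed.
→ *morD* is ON.
Homoserine is absent, so DovN is active.
With repressor DovN bound, *sibF* is not transcribed.
→ *sibF* is OFF.
Maltulose is present, so MibB is active.
Ornithine is absent, so SibN is active.
No repressor is bound and SibN is active, so *dulJ* is transcribed.
So DulJ is produced and active.
With repressor MibB bound, *elnE* is not transcribed.
→ *elnE* is OFF.
VelQ is produced constitutively and is active.
With repressor VelQ bound, *kepQ* is not transcribed.
→ *kepQ* is OFF.
Norleucine is absent, so PurK is inactive.
Melibiose is absent, so MorG is active.
With repressor MorG bound, *gorV* is not transcribed.
→ *gorV* is OFF.
1 of the 5 genes is transcribed.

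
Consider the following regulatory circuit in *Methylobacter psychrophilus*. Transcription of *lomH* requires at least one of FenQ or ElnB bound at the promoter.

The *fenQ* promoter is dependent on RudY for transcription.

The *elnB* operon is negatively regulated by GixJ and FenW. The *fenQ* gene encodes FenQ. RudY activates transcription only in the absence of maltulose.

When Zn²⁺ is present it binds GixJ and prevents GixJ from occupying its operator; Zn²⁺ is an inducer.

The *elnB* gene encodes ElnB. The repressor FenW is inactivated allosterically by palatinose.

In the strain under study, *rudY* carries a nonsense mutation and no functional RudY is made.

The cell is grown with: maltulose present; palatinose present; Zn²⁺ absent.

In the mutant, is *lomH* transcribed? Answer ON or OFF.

RudY is non-functional in this strain, so it has no effect.
Required activator RudY is absent, so *fenQ* is not transcribed.
So FenQ is not produced.
Zn²⁺ is absent, so GixJ is active.
Palatinose is present, so FenW is inactive.
With repressor GixJ bound, *elnB* is not transcribed.
So ElnB is not produced.
No activator is available at the *lomH* promoter, so *lomH* is not transcribed.

OFF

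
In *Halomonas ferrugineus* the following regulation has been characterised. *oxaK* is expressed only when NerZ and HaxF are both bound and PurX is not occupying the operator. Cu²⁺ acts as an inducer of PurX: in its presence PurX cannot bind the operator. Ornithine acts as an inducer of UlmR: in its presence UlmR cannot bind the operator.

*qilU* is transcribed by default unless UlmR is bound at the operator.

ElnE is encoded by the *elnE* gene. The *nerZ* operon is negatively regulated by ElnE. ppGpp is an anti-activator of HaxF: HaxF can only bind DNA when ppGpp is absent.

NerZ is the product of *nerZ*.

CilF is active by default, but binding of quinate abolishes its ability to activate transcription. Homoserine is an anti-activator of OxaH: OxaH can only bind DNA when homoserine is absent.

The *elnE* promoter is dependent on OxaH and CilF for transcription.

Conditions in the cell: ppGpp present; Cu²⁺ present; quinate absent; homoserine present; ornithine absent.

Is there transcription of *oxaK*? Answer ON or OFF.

OFF

Homoserine is present, so OxaH is inactive.
Quinate is absent, so CilF is active.
Required activator OxaH is absent, so *elnE* is not transcribed.
So ElnE is not produced.
With no repressor bound, *nerZ* is transcribed.
So NerZ is produced and active.
Cu²⁺ is present, so PurX is inactive.
ppGpp is present, so HaxF is inactive.
Required activator HaxF is absent, so *oxaK* is not transcribed.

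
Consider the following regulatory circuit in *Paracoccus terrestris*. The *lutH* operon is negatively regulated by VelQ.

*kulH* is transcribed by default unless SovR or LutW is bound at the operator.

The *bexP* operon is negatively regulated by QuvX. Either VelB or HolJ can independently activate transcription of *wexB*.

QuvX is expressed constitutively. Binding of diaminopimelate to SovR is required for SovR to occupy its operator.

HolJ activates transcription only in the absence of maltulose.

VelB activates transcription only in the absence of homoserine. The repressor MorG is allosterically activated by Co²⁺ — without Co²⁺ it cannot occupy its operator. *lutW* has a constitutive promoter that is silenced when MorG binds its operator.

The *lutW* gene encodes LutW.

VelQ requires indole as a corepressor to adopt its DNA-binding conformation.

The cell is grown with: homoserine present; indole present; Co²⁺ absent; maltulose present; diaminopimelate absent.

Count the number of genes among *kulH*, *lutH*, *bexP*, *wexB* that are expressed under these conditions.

0

Diaminopimelate is absent, so SovR is inactive.
Co²⁺ is absent, so MorG is inactive.
With no repressor bound, *lutW* is transcribed.
So LutW is produced and active.
With repressor LutW bound, *kulH* is not transcribed.
→ *kulH* is OFF.
Indole is present, so VelQ is active.
With repressor VelQ bound, *lutH* is not transcribed.
→ *lutH* is OFF.
QuvX is produced constitutively and is active.
With repressor QuvX bound, *bexP* is not transcribed.
→ *bexP* is OFF.
Homoserine is present, so VelB is inactive.
Maltulose is present, so HolJ is inactive.
No activator is available at the *wexB* promoter, so *wexB* is not transcribed.
→ *wexB* is OFF.
0 of the 4 genes are transcribed.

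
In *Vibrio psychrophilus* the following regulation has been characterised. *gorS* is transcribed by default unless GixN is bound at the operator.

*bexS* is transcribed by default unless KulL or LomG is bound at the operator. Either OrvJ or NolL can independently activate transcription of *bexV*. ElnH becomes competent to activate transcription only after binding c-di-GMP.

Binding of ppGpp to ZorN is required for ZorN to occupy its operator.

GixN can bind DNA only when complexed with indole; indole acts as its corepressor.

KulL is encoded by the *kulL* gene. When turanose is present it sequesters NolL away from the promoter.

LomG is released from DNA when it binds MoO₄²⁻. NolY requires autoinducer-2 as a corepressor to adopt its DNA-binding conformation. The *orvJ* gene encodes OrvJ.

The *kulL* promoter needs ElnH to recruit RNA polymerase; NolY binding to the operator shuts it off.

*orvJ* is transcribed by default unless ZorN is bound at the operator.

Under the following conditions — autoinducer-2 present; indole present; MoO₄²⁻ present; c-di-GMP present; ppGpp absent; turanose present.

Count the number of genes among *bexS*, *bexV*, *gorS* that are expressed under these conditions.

c-di-GMP is present, so ElnH is active.
Autoinducer-2 is present, so NolY is active.
With repressor NolY bound, *kulL* is not transcribed.
So KulL is not produced.
MoO₄²⁻ is present, so LomG is inactive.
With no repressor bound, *bexS* is transcribed.
→ *bexS* is ON.
ppGpp is absent, so ZorN is inactive.
With no repressor bound, *orvJ* is transcribed.
So OrvJ is produced and active.
Turanose is present, so NolL is inactive.
Activator OrvJ is present, so *bexV* is transcribed.
→ *bexV* is ON.
Indole is present, so GixN is active.
With repressor GixN bound, *gorS* is not transcribed.
→ *gorS* is OFF.
2 of the 3 genes are transcribed.

2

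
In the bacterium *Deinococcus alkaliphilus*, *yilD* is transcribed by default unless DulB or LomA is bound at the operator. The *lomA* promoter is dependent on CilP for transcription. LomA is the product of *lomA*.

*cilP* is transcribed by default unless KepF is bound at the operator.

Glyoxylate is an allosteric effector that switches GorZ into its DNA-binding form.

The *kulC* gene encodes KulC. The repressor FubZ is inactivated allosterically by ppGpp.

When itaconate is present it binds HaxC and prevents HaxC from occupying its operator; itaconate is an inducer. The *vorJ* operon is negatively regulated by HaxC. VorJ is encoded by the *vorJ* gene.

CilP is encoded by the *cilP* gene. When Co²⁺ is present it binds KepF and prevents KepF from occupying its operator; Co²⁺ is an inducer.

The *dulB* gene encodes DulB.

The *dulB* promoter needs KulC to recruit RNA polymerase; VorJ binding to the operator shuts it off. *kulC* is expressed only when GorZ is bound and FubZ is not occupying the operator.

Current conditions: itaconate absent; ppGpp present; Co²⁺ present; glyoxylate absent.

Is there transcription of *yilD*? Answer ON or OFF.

OFF

Itaconate is absent, so HaxC is active.
With repressor HaxC bound, *vorJ* is not transcribed.
So VorJ is not produced.
Glyoxylate is absent, so GorZ is inactive.
ppGpp is present, so FubZ is inactive.
Required activator GorZ is absent, so *kulC* is not transcribed.
So KulC is not produced.
Required activator KulC is absent, so *dulB* is not transcribed.
So DulB is not produced.
Co²⁺ is present, so KepF is inactive.
With no repressor bound, *cilP* is transcribed.
So CilP is produced and active.
No repressor is bound and CilP is active, so *lomA* is transcribed.
So LomA is produced and active.
With repressor LomA bound, *yilD* is not transcribed.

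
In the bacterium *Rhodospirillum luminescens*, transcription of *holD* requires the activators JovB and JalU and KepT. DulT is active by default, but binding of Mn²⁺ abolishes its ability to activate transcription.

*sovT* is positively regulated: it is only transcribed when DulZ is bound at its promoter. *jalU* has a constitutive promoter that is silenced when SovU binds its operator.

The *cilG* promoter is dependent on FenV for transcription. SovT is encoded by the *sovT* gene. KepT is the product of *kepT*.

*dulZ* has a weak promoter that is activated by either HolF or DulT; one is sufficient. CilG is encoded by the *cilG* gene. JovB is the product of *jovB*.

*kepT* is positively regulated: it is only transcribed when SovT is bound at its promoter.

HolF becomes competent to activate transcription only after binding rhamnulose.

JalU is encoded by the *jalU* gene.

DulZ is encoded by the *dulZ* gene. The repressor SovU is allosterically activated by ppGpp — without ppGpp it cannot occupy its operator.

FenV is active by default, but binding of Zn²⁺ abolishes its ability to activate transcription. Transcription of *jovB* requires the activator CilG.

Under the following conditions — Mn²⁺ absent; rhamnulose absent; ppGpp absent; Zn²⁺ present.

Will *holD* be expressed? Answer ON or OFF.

Zn²⁺ is present, so FenV is inactive.
Required activator FenV is absent, so *cilG* is not transcribed.
So CilG is not produced.
Required activator CilG is absent, so *jovB* is not transcribed.
So JovB is not produced.
ppGpp is absent, so SovU is inactive.
With no repressor bound, *jalU* is transcribed.
So JalU is produced and active.
Rhamnulose is absent, so HolF is inactive.
Mn²⁺ is absent, so DulT is active.
Activator DulT is present, so *dulZ* is transcribed.
So DulZ is produced and active.
No repressor is bound and DulZ is active, so *sovT* is transcribed.
So SovT is produced and active.
No repressor is bound and SovT is active, so *kepT* is transcribed.
So KepT is produced and active.
Required activator JovB is absent, so *holD* is not transcribed.

OFF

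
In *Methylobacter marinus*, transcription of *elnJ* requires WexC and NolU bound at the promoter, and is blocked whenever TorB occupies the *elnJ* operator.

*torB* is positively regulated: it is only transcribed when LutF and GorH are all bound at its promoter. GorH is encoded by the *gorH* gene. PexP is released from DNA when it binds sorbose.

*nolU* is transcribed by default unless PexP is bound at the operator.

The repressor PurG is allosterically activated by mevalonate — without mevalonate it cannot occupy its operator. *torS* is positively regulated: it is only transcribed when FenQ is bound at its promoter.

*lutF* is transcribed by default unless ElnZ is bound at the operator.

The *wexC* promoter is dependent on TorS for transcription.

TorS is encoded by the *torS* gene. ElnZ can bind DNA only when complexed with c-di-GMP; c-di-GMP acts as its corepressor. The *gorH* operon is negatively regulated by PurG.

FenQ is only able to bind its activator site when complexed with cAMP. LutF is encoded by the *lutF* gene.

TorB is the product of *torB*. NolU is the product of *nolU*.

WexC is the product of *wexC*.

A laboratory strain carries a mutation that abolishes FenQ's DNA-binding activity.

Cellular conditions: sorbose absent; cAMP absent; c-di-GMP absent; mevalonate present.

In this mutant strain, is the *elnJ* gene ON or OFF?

FenQ is non-functional in this strain, so it has no effect.
Required activator FenQ is absent, so *torS* is not transcribed.
So TorS is not produced.
Required activator TorS is absent, so *wexC* is not transcribed.
So WexC is not produced.
c-di-GMP is absent, so ElnZ is inactive.
With no repressor bound, *lutF* is transcribed.
So LutF is produced and active.
Mevalonate is present, so PurG is active.
With repressor PurG bound, *gorH* is not transcribed.
So GorH is not produced.
Required activator GorH is absent, so *torB* is not transcribed.
So TorB is not produced.
Sorbose is absent, so PexP is active.
With repressor PexP bound, *nolU* is not transcribed.
So NolU is not produced.
Required activator WexC is absent, so *elnJ* is not transcribed.

OFF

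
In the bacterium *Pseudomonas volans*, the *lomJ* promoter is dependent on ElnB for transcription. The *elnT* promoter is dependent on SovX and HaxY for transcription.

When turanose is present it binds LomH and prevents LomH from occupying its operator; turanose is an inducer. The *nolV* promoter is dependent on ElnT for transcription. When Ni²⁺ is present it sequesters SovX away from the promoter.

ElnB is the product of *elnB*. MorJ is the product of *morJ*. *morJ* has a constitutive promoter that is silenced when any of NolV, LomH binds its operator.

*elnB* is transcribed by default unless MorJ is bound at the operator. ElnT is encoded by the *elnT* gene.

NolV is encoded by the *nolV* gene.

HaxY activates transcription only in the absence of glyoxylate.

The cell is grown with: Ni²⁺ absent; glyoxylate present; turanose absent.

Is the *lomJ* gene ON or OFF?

Ni²⁺ is absent, so SovX is active.
Glyoxylate is present, so HaxY is inactive.
Required activator HaxY is absent, so *elnT* is not transcribed.
So ElnT is not produced.
Required activator ElnT is absent, so *nolV* is not transcribed.
So NolV is not produced.
Turanose is absent, so LomH is active.
With repressor LomH bound, *morJ* is not transcribed.
So MorJ is not produced.
With no repressor bound, *elnB* is transcribed.
So ElnB is produced and active.
No repressor is bound and ElnB is active, so *lomJ* is transcribed.

ON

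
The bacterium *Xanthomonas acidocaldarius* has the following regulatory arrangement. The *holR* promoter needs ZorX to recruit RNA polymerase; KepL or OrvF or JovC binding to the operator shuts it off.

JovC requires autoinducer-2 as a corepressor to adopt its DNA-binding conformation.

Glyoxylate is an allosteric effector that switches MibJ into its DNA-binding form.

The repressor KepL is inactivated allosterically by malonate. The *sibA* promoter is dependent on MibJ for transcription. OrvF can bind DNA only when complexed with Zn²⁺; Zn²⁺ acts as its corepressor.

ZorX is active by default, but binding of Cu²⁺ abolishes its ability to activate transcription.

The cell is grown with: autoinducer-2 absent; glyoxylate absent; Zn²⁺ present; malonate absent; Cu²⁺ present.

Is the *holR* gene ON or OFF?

Malonate is absent, so KepL is active.
Zn²⁺ is present, so OrvF is active.
Cu²⁺ is present, so ZorX is inactive.
Autoinducer-2 is absent, so JovC is inactive.
With repressor KepL bound, *holR* is not transcribed.

OFF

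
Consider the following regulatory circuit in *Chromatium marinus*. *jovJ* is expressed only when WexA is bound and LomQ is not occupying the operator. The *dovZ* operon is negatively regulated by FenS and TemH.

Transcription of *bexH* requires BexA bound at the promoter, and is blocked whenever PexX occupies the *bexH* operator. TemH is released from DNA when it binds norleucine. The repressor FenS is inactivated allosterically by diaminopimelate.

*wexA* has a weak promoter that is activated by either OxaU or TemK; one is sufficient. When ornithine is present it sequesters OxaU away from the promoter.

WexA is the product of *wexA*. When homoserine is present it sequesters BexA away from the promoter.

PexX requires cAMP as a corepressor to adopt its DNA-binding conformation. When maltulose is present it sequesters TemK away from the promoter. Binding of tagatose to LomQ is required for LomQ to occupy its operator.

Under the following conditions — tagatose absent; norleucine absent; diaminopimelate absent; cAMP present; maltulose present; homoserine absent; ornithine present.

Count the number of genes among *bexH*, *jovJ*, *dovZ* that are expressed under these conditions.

0

cAMP is present, so PexX is active.
Homoserine is absent, so BexA is active.
With repressor PexX bound, *bexH* is not transcribed.
→ *bexH* is OFF.
Tagatose is absent, so LomQ is inactive.
Ornithine is present, so OxaU is inactive.
Maltulose is present, so TemK is inactive.
No activator is available at the *wexA* promoter, so *wexA* is not transcribed.
So WexA is not produced.
Required activator WexA is absent, so *jovJ* is not transcribed.
→ *jovJ* is OFF.
Diaminopimelate is absent, so FenS is active.
Norleucine is absent, so TemH is active.
With repressor FenS bound, *dovZ* is not transcribed.
→ *dovZ* is OFF.
0 of the 3 genes are transcribed.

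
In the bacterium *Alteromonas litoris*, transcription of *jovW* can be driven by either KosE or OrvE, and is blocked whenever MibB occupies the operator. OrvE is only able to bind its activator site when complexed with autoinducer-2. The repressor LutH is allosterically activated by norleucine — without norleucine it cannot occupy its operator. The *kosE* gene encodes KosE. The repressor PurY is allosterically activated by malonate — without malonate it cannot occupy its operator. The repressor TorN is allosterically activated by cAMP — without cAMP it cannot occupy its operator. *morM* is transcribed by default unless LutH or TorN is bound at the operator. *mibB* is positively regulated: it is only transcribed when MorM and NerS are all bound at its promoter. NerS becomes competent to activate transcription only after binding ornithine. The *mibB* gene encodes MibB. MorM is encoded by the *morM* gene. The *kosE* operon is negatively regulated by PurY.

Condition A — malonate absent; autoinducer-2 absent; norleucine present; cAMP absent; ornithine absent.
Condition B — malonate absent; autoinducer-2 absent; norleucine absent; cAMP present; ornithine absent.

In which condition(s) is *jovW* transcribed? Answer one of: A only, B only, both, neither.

Condition A:
Malonate is absent, so PurY is inactive.
With no repressor bound, *kosE* is transcribed.
So KosE is produced and active.
Autoinducer-2 is absent, so OrvE is inactive.
Norleucine is present, so LutH is active.
cAMP is absent, so TorN is inactive.
With repressor LutH bound, *morM* is not transcribed.
So MorM is not produced.
Ornithine is absent, so NerS is inactive.
Required activator MorM is absent, so *mibB* is not transcribed.
So MibB is not produced.
Activator KosE is present, so *jovW* is transcribed.
→ *jovW* is ON in A.
Condition B:
Malonate is absent, so PurY is inactive.
With no repressor bound, *kosE* is transcribed.
So KosE is produced and active.
Autoinducer-2 is absent, so OrvE is inactive.
Norleucine is absent, so LutH is inactive.
cAMP is present, so TorN is active.
With repressor TorN bound, *morM* is not transcribed.
So MorM is not produced.
Ornithine is absent, so NerS is inactive.
Required activator MorM is absent, so *mibB* is not transcribed.
So MibB is not produced.
Activator KosE is present, so *jovW* is transcribed.
→ *jovW* is ON in B.

both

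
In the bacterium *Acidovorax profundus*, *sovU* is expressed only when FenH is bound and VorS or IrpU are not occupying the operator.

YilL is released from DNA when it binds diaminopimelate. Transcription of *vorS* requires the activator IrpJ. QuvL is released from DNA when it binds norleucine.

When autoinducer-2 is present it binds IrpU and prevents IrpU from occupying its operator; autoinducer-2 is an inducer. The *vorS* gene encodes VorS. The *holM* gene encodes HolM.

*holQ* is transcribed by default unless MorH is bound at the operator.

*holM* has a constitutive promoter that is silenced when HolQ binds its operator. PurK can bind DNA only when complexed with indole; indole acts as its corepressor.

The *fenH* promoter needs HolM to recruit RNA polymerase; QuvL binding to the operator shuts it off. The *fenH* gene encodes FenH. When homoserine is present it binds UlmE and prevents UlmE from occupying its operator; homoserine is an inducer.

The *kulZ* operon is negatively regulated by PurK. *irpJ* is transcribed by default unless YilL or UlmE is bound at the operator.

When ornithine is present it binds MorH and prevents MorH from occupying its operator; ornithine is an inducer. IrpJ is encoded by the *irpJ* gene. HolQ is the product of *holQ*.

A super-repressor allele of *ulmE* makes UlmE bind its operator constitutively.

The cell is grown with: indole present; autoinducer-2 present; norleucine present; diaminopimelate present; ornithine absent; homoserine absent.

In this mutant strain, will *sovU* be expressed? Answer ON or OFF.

ON

Diaminopimelate is present, so YilL is inactive.
UlmE is constitutively active in this strain.
With repressor UlmE bound, *irpJ* is not transcribed.
So IrpJ is not produced.
Required activator IrpJ is absent, so *vorS* is not transcribed.
So VorS is not produced.
Autoinducer-2 is present, so IrpU is inactive.
Ornithine is absent, so MorH is active.
With repressor MorH bound, *holQ* is not transcribed.
So HolQ is not produced.
With no repressor bound, *holM* is transcribed.
So HolM is produced and active.
Norleucine is present, so QuvL is inactive.
No repressor is bound and HolM is active, so *fenH* is transcribed.
So FenH is produced and active.
No repressor is bound and FenH is active, so *sovU* is transcribed.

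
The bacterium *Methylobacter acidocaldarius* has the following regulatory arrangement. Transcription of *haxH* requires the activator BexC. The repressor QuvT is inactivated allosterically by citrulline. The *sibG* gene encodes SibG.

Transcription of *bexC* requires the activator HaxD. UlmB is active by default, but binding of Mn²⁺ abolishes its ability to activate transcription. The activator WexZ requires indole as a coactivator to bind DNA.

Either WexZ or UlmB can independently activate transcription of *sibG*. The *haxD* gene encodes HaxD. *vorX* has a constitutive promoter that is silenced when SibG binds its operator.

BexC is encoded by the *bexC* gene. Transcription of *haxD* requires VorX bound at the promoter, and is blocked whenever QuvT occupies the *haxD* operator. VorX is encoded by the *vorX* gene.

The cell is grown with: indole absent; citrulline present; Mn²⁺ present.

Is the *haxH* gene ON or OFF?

ON

Indole is absent, so WexZ is inactive.
Mn²⁺ is present, so UlmB is inactive.
No activator is available at the *sibG* promoter, so *sibG* is not transcribed.
So SibG is not produced.
With no repressor bound, *vorX* is transcribed.
So VorX is produced and active.
Citrulline is present, so QuvT is inactive.
No repressor is bound and VorX is active, so *haxD* is transcribed.
So HaxD is produced and active.
No repressor is bound and HaxD is active, so *bexC* is transcribed.
So BexC is produced and active.
No repressor is bound and BexC is active, so *haxH* is transcribed.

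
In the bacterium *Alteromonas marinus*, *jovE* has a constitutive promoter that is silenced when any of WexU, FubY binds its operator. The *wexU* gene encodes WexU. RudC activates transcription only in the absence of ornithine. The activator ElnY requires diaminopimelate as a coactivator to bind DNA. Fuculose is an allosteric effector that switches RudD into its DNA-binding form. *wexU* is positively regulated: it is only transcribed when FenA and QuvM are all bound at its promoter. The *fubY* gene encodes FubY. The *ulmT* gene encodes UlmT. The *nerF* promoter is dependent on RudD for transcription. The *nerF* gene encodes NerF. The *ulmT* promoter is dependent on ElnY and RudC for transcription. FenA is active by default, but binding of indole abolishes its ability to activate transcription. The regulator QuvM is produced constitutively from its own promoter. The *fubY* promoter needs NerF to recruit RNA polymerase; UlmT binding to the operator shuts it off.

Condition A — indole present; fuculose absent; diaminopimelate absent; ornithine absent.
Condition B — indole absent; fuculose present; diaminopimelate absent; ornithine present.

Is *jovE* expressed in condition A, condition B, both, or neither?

A only

Condition A:
Indole is present, so FenA is inactive.
QuvM is produced constitutively and is active.
Required activator FenA is absent, so *wexU* is not transcribed.
So WexU is not produced.
Fuculose is absent, so RudD is inactive.
Required activator RudD is absent, so *nerF* is not transcribed.
So NerF is not produced.
Diaminopimelate is absent, so ElnY is inactive.
Ornithine is absent, so RudC is active.
Required activator ElnY is absent, so *ulmT* is not transcribed.
So UlmT is not produced.
Required activator NerF is absent, so *fubY* is not transcribed.
So FubY is not produced.
With no repressor bound, *jovE* is transcribed.
→ *jovE* is ON in A.
Condition B:
Indole is absent, so FenA is active.
QuvM is produced constitutively and is active.
No repressor is bound and FenA and QuvM are active, so *wexU* is transcribed.
So WexU is produced and active.
Fuculose is present, so RudD is active.
No repressor is bound and RudD is active, so *nerF* is transcribed.
So NerF is produced and active.
Diaminopimelate is absent, so ElnY is inactive.
Ornithine is present, so RudC is inactive.
Required activator ElnY is absent, so *ulmT* is not transcribed.
So UlmT is not produced.
No repressor is bound and NerF is active, so *fubY* is transcribed.
So FubY is produced and active.
With repressor WexU bound, *jovE* is not transcribed.
→ *jovE* is OFF in B.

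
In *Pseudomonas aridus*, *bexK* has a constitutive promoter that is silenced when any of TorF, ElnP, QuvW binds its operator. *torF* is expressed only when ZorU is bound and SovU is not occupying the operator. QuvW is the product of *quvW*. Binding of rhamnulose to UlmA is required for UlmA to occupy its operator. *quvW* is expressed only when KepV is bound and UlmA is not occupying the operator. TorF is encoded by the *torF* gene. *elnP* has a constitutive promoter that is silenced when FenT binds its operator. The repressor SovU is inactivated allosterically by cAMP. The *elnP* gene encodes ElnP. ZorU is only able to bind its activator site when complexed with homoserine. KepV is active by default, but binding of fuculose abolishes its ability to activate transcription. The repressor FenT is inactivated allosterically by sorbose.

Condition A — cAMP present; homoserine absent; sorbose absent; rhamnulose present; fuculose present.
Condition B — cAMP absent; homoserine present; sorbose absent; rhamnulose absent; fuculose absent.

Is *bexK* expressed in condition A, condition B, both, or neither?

Condition A:
cAMP is present, so SovU is inactive.
Homoserine is absent, so ZorU is inactive.
Required activator ZorU is absent, so *torF* is not transcribed.
So TorF is not produced.
Sorbose is absent, so FenT is active.
With repressor FenT bound, *elnP* is not transcribed.
So ElnP is not produced.
Rhamnulose is present, so UlmA is active.
Fuculose is present, so KepV is inactive.
With repressor UlmA bound, *quvW* is not transcribed.
So QuvW is not produced.
With no repressor bound, *bexK* is transcribed.
→ *bexK* is ON in A.
Condition B:
cAMP is absent, so SovU is active.
Homoserine is present, so ZorU is active.
With repressor SovU bound, *torF* is not transcribed.
So TorF is not produced.
Sorbose is absent, so FenT is active.
With repressor FenT bound, *elnP* is not transcribed.
So ElnP is not produced.
Rhamnulose is absent, so UlmA is inactive.
Fuculose is absent, so KepV is active.
No repressor is bound and KepV is active, so *quvW* is transcribed.
So QuvW is produced and active.
With repressor QuvW bound, *bexK* is not transcribed.
→ *bexK* is OFF in B.

A only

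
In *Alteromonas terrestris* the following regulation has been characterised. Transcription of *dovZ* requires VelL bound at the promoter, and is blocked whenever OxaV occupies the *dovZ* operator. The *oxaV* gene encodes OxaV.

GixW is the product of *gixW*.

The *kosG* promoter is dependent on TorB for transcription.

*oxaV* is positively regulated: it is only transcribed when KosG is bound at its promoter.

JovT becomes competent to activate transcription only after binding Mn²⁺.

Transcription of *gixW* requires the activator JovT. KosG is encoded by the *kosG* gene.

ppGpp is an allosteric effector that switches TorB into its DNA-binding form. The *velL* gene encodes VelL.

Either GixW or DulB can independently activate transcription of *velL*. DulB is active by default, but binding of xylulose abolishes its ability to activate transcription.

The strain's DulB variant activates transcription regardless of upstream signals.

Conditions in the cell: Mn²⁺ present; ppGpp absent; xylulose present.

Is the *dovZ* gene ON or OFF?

ON

Mn²⁺ is present, so JovT is active.
No repressor is bound and JovT is active, so *gixW* is transcribed.
So GixW is produced and active.
DulB is constitutively active in this strain.
Activator GixW is present, so *velL* is transcribed.
So VelL is produced and active.
ppGpp is absent, so TorB is inactive.
Required activator TorB is absent, so *kosG* is not transcribed.
So KosG is not produced.
Required activator KosG is absent, so *oxaV* is not transcribed.
So OxaV is not produced.
No repressor is bound and VelL is active, so *dovZ* is transcribed.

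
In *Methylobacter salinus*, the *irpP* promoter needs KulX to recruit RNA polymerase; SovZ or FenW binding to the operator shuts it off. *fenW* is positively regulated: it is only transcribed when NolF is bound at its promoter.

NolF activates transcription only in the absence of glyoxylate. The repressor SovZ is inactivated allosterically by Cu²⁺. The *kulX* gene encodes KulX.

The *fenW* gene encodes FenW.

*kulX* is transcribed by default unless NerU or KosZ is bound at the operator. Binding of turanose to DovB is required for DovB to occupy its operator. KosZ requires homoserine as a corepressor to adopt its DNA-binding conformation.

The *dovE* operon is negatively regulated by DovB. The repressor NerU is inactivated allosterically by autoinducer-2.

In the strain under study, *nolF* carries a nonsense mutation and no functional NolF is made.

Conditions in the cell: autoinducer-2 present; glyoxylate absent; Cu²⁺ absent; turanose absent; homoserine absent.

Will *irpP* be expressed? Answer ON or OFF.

OFF

Autoinducer-2 is present, so NerU is inactive.
Homoserine is absent, so KosZ is inactive.
With no repressor bound, *kulX* is transcribed.
So KulX is produced and active.
Cu²⁺ is absent, so SovZ is active.
NolF is non-functional in this strain, so it has no effect.
Required activator NolF is absent, so *fenW* is not transcribed.
So FenW is not produced.
With repressor SovZ bound, *irpP* is not transcribed.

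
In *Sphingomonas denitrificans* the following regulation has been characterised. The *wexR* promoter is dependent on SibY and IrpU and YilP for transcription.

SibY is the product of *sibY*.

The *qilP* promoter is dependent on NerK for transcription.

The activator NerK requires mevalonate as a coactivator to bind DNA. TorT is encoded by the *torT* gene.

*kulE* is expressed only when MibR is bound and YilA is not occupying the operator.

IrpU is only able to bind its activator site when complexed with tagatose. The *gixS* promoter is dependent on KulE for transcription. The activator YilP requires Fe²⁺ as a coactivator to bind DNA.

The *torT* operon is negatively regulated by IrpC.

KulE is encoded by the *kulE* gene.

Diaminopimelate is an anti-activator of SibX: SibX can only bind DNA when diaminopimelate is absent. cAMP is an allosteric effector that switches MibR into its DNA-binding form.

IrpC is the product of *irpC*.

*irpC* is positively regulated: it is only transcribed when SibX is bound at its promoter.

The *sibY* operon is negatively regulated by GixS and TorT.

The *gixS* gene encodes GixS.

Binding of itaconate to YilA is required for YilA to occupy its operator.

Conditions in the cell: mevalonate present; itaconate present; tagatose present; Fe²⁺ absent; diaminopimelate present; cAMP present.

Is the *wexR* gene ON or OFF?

Itaconate is present, so YilA is active.
cAMP is present, so MibR is active.
With repressor YilA bound, *kulE* is not transcribed.
So KulE is not produced.
Required activator KulE is absent, so *gixS* is not transcribed.
So GixS is not produced.
Diaminopimelate is present, so SibX is inactive.
Required activator SibX is absent, so *irpC* is not transcribed.
So IrpC is not produced.
With no repressor bound, *torT* is transcribed.
So TorT is produced and active.
With repressor TorT bound, *sibY* is not transcribed.
So SibY is not produced.
Tagatose is present, so IrpU is active.
Fe²⁺ is absent, so YilP is inactive.
Required activator SibY is absent, so *wexR* is not transcribed.

OFF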